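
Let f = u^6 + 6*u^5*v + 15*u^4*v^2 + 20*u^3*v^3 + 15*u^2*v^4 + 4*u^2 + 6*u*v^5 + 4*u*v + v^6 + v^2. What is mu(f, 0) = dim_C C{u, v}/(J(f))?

5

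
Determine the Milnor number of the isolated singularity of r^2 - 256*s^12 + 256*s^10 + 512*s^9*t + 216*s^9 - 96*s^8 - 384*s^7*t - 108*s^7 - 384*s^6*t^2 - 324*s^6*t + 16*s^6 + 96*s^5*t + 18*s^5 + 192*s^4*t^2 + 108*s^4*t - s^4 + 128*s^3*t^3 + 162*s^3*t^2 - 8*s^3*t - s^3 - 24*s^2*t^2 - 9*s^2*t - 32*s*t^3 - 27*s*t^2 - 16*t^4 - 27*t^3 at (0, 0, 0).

6

The Hessian of f at 0 is [[0, 0, 0], [0, 0, 0], [0, 0, 2]] with rank 1, so corank 2. A Groebner basis of the Jacobian ideal J(f) in C{s,t,r} is {t^4, s*t^2 + 8*t^3/3, s^2 + 6*s*t + 9*t^2, r}; counting standard monomials gives mu = 6. Corank 2; j^3 = -(s + 3*t)^3 is a perfect cube, so E-series; the 4-jet and mu = 6 give E_6.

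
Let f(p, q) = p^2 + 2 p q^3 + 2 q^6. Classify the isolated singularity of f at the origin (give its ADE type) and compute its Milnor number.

The Hessian of f at 0 is [[2, 0], [0, 0]] with rank 1, so corank 1. A Groebner basis of the Jacobian ideal J(f) in C{p,q} is {p*q^2, p + q^3, p^2}; counting standard monomials gives mu = 5. Corank 1: A-series; mu = 5 gives A_5.

Type A5, Milnor number mu = 5.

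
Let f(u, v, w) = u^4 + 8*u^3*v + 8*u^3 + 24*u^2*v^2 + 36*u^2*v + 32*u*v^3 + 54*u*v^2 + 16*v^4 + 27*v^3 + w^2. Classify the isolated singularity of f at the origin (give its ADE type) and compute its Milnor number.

The Hessian of f at 0 is [[0, 0, 0], [0, 0, 0], [0, 0, 2]] with rank 1, so corank 2. A Groebner basis of the Jacobian ideal J(f) in C{u,v,w} is {v^4, u*v^2 + 5*v^3/3, u^2 + 3*u*v + 9*v^2/4, w}; counting standard monomials gives mu = 6. Corank 2; j^3 = (2*u + 3*v)^3 is a perfect cube, so E-series; the 4-jet and mu = 6 give E_6.

Type E_6, Milnor number mu = 6.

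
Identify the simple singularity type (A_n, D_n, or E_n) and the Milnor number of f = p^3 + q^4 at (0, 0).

Type E6, Milnor number mu = 6.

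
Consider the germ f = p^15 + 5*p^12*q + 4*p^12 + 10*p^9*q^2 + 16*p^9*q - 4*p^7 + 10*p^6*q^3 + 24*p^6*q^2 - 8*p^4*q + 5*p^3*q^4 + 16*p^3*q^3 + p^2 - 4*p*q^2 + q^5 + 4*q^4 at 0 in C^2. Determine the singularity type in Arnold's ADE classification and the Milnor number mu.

The Hessian of f at 0 has rank 1. Corank 1: A-series; mu = 4 gives A_4.

Type A_4, Milnor number mu = 4.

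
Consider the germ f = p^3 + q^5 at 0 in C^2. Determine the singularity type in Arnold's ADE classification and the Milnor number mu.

Type E_{8}, Milnor number mu = 8.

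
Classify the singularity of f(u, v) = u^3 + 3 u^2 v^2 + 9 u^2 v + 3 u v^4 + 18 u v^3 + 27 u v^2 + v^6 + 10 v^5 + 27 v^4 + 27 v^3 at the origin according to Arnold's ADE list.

The Hessian of f at 0 has rank 0. Corank 2; j^3 = (u + 3*v)^3 is a perfect cube, so E-series; the 5-jet and mu = 8 give E_8.

E_8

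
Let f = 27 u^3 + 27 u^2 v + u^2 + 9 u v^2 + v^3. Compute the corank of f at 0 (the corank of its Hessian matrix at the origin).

1

Hessian at 0 has rank 1.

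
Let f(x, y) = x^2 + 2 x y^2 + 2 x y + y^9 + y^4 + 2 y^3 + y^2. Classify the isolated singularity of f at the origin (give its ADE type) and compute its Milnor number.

The Hessian of f at 0 has rank 1. Corank 1: A-series; mu = 8 gives A_8.

Type A_{8}, Milnor number mu = 8.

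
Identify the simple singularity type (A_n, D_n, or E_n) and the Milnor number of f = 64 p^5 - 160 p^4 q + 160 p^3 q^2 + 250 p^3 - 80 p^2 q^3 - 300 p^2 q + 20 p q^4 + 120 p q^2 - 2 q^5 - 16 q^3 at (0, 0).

Type E_{8}, Milnor number mu = 8.

The Hessian of f at 0 is [[0, 0], [0, 0]] with rank 0, so corank 2. A Groebner basis of the Jacobian ideal J(f) in C{p,q} is {q^5, p*q^3 - 17*q^4/40, p^2 - 4*p*q/5 + 4*q^2/25}; counting standard monomials gives mu = 8. Corank 2; j^3 = 2*(5*p - 2*q)^3 is a perfect cube, so E-series; the 5-jet and mu = 8 give E_8.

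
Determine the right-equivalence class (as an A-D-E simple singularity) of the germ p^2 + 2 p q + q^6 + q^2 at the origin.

A_5

The Hessian of f at 0 has rank 1. Corank 1: A-series; mu = 5 gives A_5.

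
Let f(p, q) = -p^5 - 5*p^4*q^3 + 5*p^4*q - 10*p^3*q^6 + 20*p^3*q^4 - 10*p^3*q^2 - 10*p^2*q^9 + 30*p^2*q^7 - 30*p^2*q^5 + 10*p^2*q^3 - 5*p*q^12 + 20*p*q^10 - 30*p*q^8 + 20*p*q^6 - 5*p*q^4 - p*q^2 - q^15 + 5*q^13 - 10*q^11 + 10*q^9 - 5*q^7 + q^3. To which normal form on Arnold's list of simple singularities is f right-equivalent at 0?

The Hessian of f at 0 has rank 0. Corank 2; j^3 = -q^2*(p - q) has shape L^2 M (L != M), so D-series; mu = 6 gives D_6.

D6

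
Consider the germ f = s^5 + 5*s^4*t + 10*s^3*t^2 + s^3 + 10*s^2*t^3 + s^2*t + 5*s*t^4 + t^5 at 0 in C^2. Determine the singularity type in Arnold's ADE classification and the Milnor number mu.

Type D6, Milnor number mu = 6.

The Hessian of f at 0 has rank 0. Corank 2; j^3 = s^2*(s + t) has shape L^2 M (L != M), so D-series; mu = 6 gives D_6.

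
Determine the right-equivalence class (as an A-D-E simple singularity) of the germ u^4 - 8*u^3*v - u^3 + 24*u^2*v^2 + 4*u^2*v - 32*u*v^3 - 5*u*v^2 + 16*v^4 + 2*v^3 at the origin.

D5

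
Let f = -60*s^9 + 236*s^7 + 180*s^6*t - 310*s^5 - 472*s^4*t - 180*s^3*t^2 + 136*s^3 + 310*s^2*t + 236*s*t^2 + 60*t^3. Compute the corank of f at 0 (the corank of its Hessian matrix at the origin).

The Hessian at 0 is [[0, 0], [0, 0]] of rank 0; hence corank 2.

2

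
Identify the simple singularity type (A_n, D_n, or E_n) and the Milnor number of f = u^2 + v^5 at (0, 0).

Type A4, Milnor number mu = 4.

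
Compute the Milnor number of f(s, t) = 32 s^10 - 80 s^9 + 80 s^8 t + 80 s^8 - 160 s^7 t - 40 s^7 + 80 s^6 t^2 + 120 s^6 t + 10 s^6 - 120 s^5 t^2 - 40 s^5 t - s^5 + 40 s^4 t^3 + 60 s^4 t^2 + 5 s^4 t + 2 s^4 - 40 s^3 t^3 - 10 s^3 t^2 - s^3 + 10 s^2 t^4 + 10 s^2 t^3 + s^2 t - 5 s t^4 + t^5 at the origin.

6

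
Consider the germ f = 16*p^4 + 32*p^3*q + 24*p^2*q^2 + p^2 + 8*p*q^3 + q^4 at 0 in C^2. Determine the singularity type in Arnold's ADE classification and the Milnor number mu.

Type A_{3}, Milnor number mu = 3.

The Hessian of f at 0 is [[2, 0], [0, 0]] with rank 1, so corank 1. A Groebner basis of the Jacobian ideal J(f) in C{p,q} is {q^3, p}; counting standard monomials gives mu = 3. Corank 1: A-series; mu = 3 gives A_3.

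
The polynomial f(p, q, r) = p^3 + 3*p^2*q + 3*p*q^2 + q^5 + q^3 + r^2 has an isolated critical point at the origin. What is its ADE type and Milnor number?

The Hessian of f at 0 is [[0, 0, 0], [0, 0, 0], [0, 0, 2]] with rank 1, so corank 2. A Groebner basis of the Jacobian ideal J(f) in C{p,q,r} is {q^4, p^2 + 2*p*q + q^2, r}; counting standard monomials gives mu = 8. Corank 2; j^3 = (p + q)^3 is a perfect cube, so E-series; the 5-jet and mu = 8 give E_8.

Type E8, Milnor number mu = 8.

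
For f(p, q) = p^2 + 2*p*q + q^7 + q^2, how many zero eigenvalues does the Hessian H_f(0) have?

1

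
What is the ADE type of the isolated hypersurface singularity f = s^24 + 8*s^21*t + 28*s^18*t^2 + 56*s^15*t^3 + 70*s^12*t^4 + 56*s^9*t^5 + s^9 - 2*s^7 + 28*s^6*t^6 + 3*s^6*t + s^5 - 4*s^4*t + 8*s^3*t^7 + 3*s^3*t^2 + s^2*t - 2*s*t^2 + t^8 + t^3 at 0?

The Hessian of f at 0 is [[0, 0], [0, 0]] with rank 0, so corank 2. A Groebner basis of the Jacobian ideal J(f) in C{s,t} is {s^2*t^2 + 8*s^2*t + s^2 - 16*s*t^2 - 3*s*t + 8*t^3 + 2*t^2, 16*s^2*t + 2*s^2 + s*t^3 - 32*s*t^2 - 5*s*t + 16*t^3 + 3*t^2, 24*s^2*t + 3*s^2 - 48*s*t^2 - 7*s*t + t^4 + 24*t^3 + 4*t^2, s^3 - 3*s^2*t + 3*s*t^2 - t^3}; counting standard monomials gives mu = 9. Corank 2; j^3 = t*(s - t)^2 has shape L^2 M (L != M), so D-series; mu = 9 gives D_9.

D_9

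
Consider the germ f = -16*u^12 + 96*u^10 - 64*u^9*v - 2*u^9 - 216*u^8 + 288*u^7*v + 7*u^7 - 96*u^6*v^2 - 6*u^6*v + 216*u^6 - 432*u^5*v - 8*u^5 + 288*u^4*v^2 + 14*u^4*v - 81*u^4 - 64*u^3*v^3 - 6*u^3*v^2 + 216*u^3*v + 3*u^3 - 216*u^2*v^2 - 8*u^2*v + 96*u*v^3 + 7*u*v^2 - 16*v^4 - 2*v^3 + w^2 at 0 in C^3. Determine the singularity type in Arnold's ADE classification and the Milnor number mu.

Type D5, Milnor number mu = 5.

The Hessian of f at 0 has rank 1. Corank 2; j^3 = (u - v)^2*(3*u - 2*v) has shape L^2 M (L != M), so D-series; mu = 5 gives D_5.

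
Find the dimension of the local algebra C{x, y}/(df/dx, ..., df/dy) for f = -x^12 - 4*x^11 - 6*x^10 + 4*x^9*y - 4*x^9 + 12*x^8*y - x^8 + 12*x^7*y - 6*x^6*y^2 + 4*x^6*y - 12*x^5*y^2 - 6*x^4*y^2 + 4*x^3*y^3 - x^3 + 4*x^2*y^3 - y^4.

The Hessian of f at 0 has rank 0. Corank 2; j^3 = -x^3 is a perfect cube, so E-series; the 4-jet and mu = 6 give E_6.

6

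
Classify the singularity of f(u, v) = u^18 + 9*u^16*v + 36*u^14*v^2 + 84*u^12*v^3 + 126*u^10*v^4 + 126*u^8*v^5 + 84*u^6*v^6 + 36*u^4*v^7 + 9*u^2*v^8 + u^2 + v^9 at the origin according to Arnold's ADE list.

A_8

The Hessian of f at 0 is [[2, 0], [0, 0]] with rank 1, so corank 1. A Groebner basis of the Jacobian ideal J(f) in C{u,v} is {v^8, u}; counting standard monomials gives mu = 8. Corank 1: A-series; mu = 8 gives A_8.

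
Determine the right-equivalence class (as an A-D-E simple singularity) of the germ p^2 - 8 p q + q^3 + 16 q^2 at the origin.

A_{2}

The Hessian of f at 0 is [[2, -8], [-8, 32]] with rank 1, so corank 1. A Groebner basis of the Jacobian ideal J(f) in C{p,q} is {q^2, p - 4*q}; counting standard monomials gives mu = 2. Corank 1: A-series; mu = 2 gives A_2.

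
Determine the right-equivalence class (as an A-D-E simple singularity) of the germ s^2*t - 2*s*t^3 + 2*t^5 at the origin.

D6

The Hessian of f at 0 is [[0, 0], [0, 0]] with rank 0, so corank 2. A Groebner basis of the Jacobian ideal J(f) in C{s,t} is {s^3, s^2*t, s^2/4 + s*t^2, -s*t + t^3}; counting standard monomials gives mu = 6. Corank 2; j^3 = s^2*t has shape L^2 M (L != M), so D-series; mu = 6 gives D_6.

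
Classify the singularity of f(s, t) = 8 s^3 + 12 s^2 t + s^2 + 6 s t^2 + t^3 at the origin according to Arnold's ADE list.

A_2

The Hessian of f at 0 has rank 1. Corank 1: A-series; mu = 2 gives A_2.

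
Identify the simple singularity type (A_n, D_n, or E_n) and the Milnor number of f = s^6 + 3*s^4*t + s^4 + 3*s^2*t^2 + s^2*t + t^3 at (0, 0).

Type D_{4}, Milnor number mu = 4.

The Hessian of f at 0 has rank 0. Corank 2; j^3 = t*(s^2 + t^2) splits into three distinct lines over C (the quadratic factor has nonzero discriminant), so D_4.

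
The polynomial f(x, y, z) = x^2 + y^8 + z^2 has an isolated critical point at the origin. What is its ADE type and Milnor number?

Type A_7, Milnor number mu = 7.

The Hessian of f at 0 has rank 2. Corank 1: A-series; mu = 7 gives A_7.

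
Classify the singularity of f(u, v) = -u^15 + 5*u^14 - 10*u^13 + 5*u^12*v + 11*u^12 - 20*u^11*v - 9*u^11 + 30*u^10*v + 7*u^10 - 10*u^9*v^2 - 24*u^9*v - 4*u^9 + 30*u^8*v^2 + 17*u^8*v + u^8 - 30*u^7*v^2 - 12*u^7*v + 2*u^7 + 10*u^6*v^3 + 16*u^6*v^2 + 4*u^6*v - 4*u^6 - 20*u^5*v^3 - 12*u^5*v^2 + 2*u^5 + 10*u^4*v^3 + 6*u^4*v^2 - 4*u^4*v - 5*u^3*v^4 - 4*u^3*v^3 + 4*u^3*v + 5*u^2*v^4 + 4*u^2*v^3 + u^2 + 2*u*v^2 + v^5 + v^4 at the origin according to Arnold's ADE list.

A4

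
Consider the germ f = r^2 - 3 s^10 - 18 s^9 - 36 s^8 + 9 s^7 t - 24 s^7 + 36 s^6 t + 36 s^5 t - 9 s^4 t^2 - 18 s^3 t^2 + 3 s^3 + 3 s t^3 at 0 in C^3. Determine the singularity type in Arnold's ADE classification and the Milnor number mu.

Type E_7, Milnor number mu = 7.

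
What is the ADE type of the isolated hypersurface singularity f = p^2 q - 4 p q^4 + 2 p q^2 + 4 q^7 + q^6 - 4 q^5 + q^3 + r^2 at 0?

D_7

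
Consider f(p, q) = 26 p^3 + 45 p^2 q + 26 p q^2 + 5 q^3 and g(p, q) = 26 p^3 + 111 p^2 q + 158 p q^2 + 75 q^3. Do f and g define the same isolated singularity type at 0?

Yes.

The Hessian of f at 0 has rank 0. Corank 2; j^3 = (2*p + q)*(13*p^2 + 16*p*q + 5*q^2) splits into three distinct lines over C (the quadratic factor has nonzero discriminant), so D_4. The Hessian of g at 0 has rank 0. Corank 2; j^3 = (2*p + 3*q)*(13*p^2 + 36*p*q + 25*q^2) splits into three distinct lines over C (the quadratic factor has nonzero discriminant), so D_4. Both have type D_4, hence right-equivalent.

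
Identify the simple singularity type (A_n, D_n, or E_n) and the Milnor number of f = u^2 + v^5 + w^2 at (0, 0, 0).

Type A_{4}, Milnor number mu = 4.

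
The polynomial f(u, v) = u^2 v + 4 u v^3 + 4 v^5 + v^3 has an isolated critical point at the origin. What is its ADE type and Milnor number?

Type D_4, Milnor number mu = 4.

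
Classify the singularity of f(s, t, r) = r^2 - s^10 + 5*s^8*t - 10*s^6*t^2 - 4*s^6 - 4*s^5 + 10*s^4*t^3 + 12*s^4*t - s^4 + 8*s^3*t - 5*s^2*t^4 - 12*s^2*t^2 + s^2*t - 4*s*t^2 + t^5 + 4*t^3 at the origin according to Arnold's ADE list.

D_{6}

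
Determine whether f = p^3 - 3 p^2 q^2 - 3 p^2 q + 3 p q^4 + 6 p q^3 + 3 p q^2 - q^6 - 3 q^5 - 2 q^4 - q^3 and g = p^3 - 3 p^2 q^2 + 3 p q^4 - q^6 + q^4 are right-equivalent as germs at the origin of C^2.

Yes.

The Hessian of f at 0 is [[0, 0], [0, 0]] with rank 0, so corank 2. A Groebner basis of the Jacobian ideal J(f) in C{p,q} is {p^3 - 3*p^2/2 + 3*p*q - 3*q^2/2, p^2*q - p^2 + 2*p*q - q^2, -p^2/2 + p*q^2 + p*q - q^2/2, q^3}; counting standard monomials gives mu = 6. Corank 2; j^3 = (p - q)^3 is a perfect cube, so E-series; the 4-jet and mu = 6 give E_6. The Hessian of g at 0 is [[0, 0], [0, 0]] with rank 0, so corank 2. A Groebner basis of the Jacobian ideal J(g) in C{p,q} is {p^3, p^2*q, -p^2/2 + p*q^2, q^3}; counting standard monomials gives mu = 6. Corank 2; j^3 = p^3 is a perfect cube, so E-series; the 4-jet and mu = 6 give E_6. Both have type E_6, hence right-equivalent.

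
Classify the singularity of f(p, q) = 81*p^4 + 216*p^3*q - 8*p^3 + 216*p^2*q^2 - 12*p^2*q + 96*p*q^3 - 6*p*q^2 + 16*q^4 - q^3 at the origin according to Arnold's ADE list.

E_{6}

The Hessian of f at 0 has rank 0. Corank 2; j^3 = -(2*p + q)^3 is a perfect cube, so E-series; the 4-jet and mu = 6 give E_6.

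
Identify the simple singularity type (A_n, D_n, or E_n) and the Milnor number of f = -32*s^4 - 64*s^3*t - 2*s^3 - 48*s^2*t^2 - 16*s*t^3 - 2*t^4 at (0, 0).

Type E_{6}, Milnor number mu = 6.

The Hessian of f at 0 has rank 0. Corank 2; j^3 = -2*s^3 is a perfect cube, so E-series; the 4-jet and mu = 6 give E_6.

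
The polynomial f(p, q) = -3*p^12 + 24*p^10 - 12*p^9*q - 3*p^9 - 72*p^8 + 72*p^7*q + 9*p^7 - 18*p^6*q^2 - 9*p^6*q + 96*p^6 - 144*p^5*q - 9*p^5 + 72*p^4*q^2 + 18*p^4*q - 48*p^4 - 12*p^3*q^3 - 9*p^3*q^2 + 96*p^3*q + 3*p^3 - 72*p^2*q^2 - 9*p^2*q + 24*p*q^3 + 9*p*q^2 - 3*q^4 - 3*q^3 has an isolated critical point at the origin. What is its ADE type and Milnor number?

Type E_{6}, Milnor number mu = 6.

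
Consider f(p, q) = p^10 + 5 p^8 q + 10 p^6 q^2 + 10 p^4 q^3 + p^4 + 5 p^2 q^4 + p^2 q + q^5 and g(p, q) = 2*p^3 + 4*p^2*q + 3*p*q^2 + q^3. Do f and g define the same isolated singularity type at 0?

The Hessian of f at 0 has rank 0. Corank 2; j^3 = p^2*q has shape L^2 M (L != M), so D-series; mu = 6 gives D_6. The Hessian of g at 0 has rank 0. Corank 2; j^3 = (p + q)*(2*p^2 + 2*p*q + q^2) splits into three distinct lines over C (the quadratic factor has nonzero discriminant), so D_4. f is D_6 but g is D_4, hence not right-equivalent.

No.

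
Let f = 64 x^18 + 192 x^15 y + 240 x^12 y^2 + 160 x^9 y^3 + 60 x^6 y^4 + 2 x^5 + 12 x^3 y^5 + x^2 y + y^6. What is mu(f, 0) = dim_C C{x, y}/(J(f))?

The Hessian of f at 0 has rank 0. Corank 2; j^3 = x^2*y has shape L^2 M (L != M), so D-series; mu = 7 gives D_7.

7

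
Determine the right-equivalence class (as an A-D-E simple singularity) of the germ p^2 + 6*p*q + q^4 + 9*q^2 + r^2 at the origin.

The Hessian of f at 0 has rank 2. Corank 1: A-series; mu = 3 gives A_3.

A3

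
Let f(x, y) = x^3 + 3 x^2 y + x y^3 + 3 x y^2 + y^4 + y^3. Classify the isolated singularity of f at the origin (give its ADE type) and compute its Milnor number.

Type E_{7}, Milnor number mu = 7.

The Hessian of f at 0 has rank 0. Corank 2; j^3 = (x + y)^3 is a perfect cube, so E-series; the 4-jet and mu = 7 give E_7.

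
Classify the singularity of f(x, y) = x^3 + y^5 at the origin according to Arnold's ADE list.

E_{8}

The Hessian of f at 0 has rank 0. Corank 2; j^3 = x^3 is a perfect cube, so E-series; the 5-jet and mu = 8 give E_8.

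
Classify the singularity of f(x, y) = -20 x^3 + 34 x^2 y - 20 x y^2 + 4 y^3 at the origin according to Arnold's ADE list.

D4

The Hessian of f at 0 has rank 0. Corank 2; j^3 = -2*(2*x - y)*(5*x^2 - 6*x*y + 2*y^2) splits into three distinct lines over C (the quadratic factor has nonzero discriminant), so D_4.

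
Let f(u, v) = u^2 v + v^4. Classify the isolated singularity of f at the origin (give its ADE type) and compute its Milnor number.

The Hessian of f at 0 has rank 0. Corank 2; j^3 = u^2*v has shape L^2 M (L != M), so D-series; mu = 5 gives D_5.

Type D_{5}, Milnor number mu = 5.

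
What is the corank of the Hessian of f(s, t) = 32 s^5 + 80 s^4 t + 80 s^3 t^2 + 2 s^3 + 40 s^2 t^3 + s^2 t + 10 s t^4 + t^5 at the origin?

2

Hessian at 0 has rank 0.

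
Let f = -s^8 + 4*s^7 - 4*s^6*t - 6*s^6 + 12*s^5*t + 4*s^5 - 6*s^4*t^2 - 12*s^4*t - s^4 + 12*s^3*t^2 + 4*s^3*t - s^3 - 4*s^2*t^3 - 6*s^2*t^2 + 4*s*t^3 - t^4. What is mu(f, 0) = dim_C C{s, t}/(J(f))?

6

The Hessian of f at 0 is [[0, 0], [0, 0]] with rank 0, so corank 2. A Groebner basis of the Jacobian ideal J(f) in C{s,t} is {t^4, s*t^2 - t^3/3, s^2}; counting standard monomials gives mu = 6. Corank 2; j^3 = -s^3 is a perfect cube, so E-series; the 4-jet and mu = 6 give E_6.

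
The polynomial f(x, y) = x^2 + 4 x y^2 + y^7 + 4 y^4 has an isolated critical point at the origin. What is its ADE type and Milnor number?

Type A_6, Milnor number mu = 6.

The Hessian of f at 0 has rank 1. Corank 1: A-series; mu = 6 gives A_6.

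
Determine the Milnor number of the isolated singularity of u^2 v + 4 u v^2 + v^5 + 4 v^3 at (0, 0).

The Hessian of f at 0 has rank 0. Corank 2; j^3 = v*(u + 2*v)^2 has shape L^2 M (L != M), so D-series; mu = 6 gives D_6.

6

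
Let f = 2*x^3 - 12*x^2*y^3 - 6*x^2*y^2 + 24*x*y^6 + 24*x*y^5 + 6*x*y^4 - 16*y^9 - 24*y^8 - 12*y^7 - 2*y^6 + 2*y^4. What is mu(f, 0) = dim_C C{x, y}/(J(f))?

6

The Hessian of f at 0 has rank 0. Corank 2; j^3 = 2*x^3 is a perfect cube, so E-series; the 4-jet and mu = 6 give E_6.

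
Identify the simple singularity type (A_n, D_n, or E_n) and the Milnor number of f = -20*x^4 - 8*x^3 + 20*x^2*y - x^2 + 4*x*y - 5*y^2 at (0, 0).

The Hessian of f at 0 is [[-2, 4], [4, -10]] with rank 2, so corank 0. A Groebner basis of the Jacobian ideal J(f) in C{x,y} is {x, y}; counting standard monomials gives mu = 1. Corank 0: nondegenerate Morse point, so A_1.

Type A1, Milnor number mu = 1.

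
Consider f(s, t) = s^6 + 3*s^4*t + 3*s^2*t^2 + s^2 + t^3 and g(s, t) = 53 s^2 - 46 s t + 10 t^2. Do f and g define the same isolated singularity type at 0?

The Hessian of f at 0 is [[2, 0], [0, 0]] with rank 1, so corank 1. A Groebner basis of the Jacobian ideal J(f) in C{s,t} is {t^2, s}; counting standard monomials gives mu = 2. Corank 1: A-series; mu = 2 gives A_2. The Hessian of g at 0 is [[106, -46], [-46, 20]] with rank 2, so corank 0. A Groebner basis of the Jacobian ideal J(g) in C{s,t} is {s, t}; counting standard monomials gives mu = 1. Corank 0: nondegenerate Morse point, so A_1. f is A_2 but g is A_1, hence not right-equivalent.

No.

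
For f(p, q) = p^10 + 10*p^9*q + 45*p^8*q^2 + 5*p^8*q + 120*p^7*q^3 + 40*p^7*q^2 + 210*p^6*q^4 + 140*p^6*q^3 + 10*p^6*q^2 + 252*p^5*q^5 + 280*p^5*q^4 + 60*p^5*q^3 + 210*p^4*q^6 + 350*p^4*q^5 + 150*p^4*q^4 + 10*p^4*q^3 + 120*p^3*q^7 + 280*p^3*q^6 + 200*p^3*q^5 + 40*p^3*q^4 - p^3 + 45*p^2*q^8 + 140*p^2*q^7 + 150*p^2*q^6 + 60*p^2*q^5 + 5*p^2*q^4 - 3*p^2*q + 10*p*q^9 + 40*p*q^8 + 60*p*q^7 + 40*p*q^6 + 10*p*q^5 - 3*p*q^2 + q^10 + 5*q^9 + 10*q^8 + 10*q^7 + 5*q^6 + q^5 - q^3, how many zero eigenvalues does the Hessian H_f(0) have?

2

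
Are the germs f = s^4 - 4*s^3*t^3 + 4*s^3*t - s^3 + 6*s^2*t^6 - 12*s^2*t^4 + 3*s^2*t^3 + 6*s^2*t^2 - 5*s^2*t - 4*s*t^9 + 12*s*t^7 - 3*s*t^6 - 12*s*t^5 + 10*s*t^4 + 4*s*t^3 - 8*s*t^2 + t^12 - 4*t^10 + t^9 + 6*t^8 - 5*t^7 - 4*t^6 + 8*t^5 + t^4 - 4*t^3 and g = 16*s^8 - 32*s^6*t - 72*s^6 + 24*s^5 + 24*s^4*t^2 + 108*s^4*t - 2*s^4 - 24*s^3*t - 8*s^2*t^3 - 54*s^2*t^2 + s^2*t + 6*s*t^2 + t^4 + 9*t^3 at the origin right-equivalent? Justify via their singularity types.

Yes.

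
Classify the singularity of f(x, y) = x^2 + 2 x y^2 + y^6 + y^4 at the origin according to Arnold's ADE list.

A_{5}

The Hessian of f at 0 has rank 1. Corank 1: A-series; mu = 5 gives A_5.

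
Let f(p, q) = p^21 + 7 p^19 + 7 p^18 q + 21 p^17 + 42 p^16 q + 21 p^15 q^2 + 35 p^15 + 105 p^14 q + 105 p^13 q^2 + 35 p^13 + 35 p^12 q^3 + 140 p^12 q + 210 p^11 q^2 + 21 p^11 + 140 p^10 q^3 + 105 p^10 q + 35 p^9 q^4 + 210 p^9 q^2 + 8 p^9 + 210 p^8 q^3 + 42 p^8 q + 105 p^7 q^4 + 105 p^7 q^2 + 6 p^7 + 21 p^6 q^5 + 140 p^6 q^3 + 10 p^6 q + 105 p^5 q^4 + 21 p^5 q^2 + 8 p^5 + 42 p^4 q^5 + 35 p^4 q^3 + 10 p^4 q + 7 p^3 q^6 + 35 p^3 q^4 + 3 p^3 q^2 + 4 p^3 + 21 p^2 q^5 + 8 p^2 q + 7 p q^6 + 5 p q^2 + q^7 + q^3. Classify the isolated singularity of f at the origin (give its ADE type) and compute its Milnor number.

Type D_8, Milnor number mu = 8.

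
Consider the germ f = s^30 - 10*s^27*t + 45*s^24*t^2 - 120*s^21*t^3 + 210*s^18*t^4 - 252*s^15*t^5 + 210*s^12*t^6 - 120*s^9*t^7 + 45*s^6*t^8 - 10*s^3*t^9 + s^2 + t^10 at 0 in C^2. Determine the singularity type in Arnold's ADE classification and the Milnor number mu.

Type A_{9}, Milnor number mu = 9.

The Hessian of f at 0 is [[2, 0], [0, 0]] with rank 1, so corank 1. A Groebner basis of the Jacobian ideal J(f) in C{s,t} is {t^9, s}; counting standard monomials gives mu = 9. Corank 1: A-series; mu = 9 gives A_9.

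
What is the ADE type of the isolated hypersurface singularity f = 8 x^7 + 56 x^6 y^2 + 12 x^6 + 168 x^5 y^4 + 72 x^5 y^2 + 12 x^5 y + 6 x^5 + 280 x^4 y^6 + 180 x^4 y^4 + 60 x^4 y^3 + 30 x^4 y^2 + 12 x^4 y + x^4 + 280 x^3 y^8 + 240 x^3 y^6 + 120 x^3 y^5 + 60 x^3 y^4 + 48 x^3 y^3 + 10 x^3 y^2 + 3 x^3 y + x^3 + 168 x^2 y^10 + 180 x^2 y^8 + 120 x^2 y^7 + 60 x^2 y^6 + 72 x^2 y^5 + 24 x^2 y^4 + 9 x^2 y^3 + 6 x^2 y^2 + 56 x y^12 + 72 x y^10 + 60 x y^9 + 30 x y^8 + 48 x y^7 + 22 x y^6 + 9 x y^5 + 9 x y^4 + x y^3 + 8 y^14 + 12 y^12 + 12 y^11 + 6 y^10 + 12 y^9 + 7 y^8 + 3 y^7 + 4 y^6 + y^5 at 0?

The Hessian of f at 0 has rank 0. Corank 2; j^3 = x^3 is a perfect cube, so E-series; the 4-jet and mu = 7 give E_7.

E7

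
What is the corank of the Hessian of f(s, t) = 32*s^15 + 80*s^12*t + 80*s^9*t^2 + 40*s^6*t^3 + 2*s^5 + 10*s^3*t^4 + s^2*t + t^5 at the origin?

Hessian at 0 has rank 0.

2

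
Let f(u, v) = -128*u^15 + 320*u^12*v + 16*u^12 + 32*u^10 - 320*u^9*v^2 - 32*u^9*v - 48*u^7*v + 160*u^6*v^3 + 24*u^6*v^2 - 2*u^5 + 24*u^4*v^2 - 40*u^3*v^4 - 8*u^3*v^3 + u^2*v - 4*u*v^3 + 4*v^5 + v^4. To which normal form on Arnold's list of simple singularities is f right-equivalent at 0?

The Hessian of f at 0 is [[0, 0], [0, 0]] with rank 0, so corank 2. A Groebner basis of the Jacobian ideal J(f) in C{u,v} is {u*v^2, -u*v/2 + v^3, u^2 + 2*u*v}; counting standard monomials gives mu = 5. Corank 2; j^3 = u^2*v has shape L^2 M (L != M), so D-series; mu = 5 gives D_5.

D_5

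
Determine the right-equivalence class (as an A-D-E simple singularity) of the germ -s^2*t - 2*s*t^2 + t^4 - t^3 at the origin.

D_{5}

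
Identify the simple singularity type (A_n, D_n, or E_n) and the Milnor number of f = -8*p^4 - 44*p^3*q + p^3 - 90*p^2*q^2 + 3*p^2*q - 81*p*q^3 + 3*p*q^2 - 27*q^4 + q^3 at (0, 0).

Type E7, Milnor number mu = 7.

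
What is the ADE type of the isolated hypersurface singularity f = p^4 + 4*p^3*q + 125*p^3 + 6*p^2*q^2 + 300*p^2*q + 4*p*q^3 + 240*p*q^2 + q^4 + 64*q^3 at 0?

The Hessian of f at 0 is [[0, 0], [0, 0]] with rank 0, so corank 2. A Groebner basis of the Jacobian ideal J(f) in C{p,q} is {q^4, p*q^2 + 13*q^3/15, p^2 + 8*p*q/5 + 16*q^2/25}; counting standard monomials gives mu = 6. Corank 2; j^3 = (5*p + 4*q)^3 is a perfect cube, so E-series; the 4-jet and mu = 6 give E_6.

E_{6}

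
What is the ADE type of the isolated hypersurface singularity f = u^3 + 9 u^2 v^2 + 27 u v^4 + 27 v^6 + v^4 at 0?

E_6

The Hessian of f at 0 has rank 0. Corank 2; j^3 = u^3 is a perfect cube, so E-series; the 4-jet and mu = 6 give E_6.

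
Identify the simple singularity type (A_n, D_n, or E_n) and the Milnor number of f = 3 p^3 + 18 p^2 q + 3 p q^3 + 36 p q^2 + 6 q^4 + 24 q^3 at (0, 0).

Type E7, Milnor number mu = 7.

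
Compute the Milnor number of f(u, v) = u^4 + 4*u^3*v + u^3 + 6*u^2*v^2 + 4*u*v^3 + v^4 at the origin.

6

The Hessian of f at 0 has rank 0. Corank 2; j^3 = u^3 is a perfect cube, so E-series; the 4-jet and mu = 6 give E_6.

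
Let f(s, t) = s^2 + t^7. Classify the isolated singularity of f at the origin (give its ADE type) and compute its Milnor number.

Type A_{6}, Milnor number mu = 6.

The Hessian of f at 0 is [[2, 0], [0, 0]] with rank 1, so corank 1. A Groebner basis of the Jacobian ideal J(f) in C{s,t} is {t^6, s}; counting standard monomials gives mu = 6. Corank 1: A-series; mu = 6 gives A_6.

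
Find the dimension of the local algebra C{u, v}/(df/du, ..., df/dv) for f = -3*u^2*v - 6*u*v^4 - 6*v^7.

The Hessian of f at 0 is [[0, 0], [0, 0]] with rank 0, so corank 2. A Groebner basis of the Jacobian ideal J(f) in C{u,v} is {-u^2/6 + u*v^3, u*v + v^4, u^3, u^2*v}; counting standard monomials gives mu = 8. Corank 2; j^3 = -3*u^2*v has shape L^2 M (L != M), so D-series; mu = 8 gives D_8.

8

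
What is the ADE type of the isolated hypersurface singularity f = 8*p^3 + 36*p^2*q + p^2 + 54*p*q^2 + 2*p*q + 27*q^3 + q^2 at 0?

The Hessian of f at 0 has rank 1. Corank 1: A-series; mu = 2 gives A_2.

A2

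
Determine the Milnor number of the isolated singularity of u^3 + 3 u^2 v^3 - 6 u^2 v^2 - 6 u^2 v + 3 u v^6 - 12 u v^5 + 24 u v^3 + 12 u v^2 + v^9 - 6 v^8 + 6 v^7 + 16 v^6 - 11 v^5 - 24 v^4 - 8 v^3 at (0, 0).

8

The Hessian of f at 0 has rank 0. Corank 2; j^3 = (u - 2*v)^3 is a perfect cube, so E-series; the 5-jet and mu = 8 give E_8.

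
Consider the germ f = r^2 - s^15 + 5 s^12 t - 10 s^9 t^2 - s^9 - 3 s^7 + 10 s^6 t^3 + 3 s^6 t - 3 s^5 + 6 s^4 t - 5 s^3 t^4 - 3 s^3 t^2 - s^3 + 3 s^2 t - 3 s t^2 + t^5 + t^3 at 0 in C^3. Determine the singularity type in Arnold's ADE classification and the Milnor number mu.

The Hessian of f at 0 has rank 1. Corank 2; j^3 = -(s - t)^3 is a perfect cube, so E-series; the 5-jet and mu = 8 give E_8.

Type E_{8}, Milnor number mu = 8.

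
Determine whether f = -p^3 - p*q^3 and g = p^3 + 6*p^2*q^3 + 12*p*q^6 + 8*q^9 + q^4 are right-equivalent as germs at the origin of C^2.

No.

The Hessian of f at 0 is [[0, 0], [0, 0]] with rank 0, so corank 2. A Groebner basis of the Jacobian ideal J(f) in C{p,q} is {p^3, p*q^2, 3*p^2 + q^3}; counting standard monomials gives mu = 7. Corank 2; j^3 = -p^3 is a perfect cube, so E-series; the 4-jet and mu = 7 give E_7. The Hessian of g at 0 is [[0, 0], [0, 0]] with rank 0, so corank 2. A Groebner basis of the Jacobian ideal J(g) in C{p,q} is {q^3, p^2}; counting standard monomials gives mu = 6. Corank 2; j^3 = p^3 is a perfect cube, so E-series; the 4-jet and mu = 6 give E_6. f is E_7 but g is E_6, hence not right-equivalent.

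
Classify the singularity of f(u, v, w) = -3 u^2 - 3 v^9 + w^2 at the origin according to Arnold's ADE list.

A_{8}

The Hessian of f at 0 has rank 2. Corank 1: A-series; mu = 8 gives A_8.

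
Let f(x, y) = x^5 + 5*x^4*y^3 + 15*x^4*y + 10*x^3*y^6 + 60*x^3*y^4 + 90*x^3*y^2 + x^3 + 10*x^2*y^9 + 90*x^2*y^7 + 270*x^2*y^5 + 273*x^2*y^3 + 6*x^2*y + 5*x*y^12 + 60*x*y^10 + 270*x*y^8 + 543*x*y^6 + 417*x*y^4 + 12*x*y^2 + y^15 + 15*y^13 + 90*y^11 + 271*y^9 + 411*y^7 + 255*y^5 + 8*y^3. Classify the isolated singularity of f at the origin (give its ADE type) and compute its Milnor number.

Type E8, Milnor number mu = 8.

The Hessian of f at 0 has rank 0. Corank 2; j^3 = (x + 2*y)^3 is a perfect cube, so E-series; the 5-jet and mu = 8 give E_8.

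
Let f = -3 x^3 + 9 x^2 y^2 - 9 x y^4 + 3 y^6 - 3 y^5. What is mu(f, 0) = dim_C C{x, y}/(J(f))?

The Hessian of f at 0 has rank 0. Corank 2; j^3 = -3*x^3 is a perfect cube, so E-series; the 5-jet and mu = 8 give E_8.

8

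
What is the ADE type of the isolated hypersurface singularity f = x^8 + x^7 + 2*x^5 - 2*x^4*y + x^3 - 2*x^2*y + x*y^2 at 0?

The Hessian of f at 0 has rank 0. Corank 2; j^3 = x*(x - y)^2 has shape L^2 M (L != M), so D-series; mu = 9 gives D_9.

D_{9}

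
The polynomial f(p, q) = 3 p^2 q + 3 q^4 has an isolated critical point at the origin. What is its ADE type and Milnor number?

Type D_{5}, Milnor number mu = 5.

The Hessian of f at 0 has rank 0. Corank 2; j^3 = 3*p^2*q has shape L^2 M (L != M), so D-series; mu = 5 gives D_5.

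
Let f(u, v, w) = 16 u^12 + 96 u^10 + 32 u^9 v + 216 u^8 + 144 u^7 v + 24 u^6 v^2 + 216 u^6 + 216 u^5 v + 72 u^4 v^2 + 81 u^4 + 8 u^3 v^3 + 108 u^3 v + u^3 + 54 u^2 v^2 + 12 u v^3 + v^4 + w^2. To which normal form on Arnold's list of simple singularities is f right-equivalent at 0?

E6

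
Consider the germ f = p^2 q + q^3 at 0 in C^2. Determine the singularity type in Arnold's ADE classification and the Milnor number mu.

Type D4, Milnor number mu = 4.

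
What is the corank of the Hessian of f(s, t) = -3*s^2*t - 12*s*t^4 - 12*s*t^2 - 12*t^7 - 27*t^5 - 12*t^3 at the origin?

2

Hessian at 0 has rank 0.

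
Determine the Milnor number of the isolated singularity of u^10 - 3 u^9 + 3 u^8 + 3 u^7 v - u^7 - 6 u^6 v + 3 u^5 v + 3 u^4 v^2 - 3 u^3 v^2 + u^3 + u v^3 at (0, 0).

The Hessian of f at 0 is [[0, 0], [0, 0]] with rank 0, so corank 2. A Groebner basis of the Jacobian ideal J(f) in C{u,v} is {u^3, u*v^2, 3*u^2 + v^3}; counting standard monomials gives mu = 7. Corank 2; j^3 = u^3 is a perfect cube, so E-series; the 4-jet and mu = 7 give E_7.

7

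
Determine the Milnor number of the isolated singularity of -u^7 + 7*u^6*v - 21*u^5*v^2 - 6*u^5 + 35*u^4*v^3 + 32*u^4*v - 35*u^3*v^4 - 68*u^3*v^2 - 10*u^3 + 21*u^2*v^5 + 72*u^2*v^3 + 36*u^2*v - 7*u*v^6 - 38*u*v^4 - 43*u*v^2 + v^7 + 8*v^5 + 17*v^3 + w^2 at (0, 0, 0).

The Hessian of f at 0 has rank 1. Corank 2; j^3 = -(u - v)*(10*u^2 - 26*u*v + 17*v^2) splits into three distinct lines over C (the quadratic factor has nonzero discriminant), so D_4.

4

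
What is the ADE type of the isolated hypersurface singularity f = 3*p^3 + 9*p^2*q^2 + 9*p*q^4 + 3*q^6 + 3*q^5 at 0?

E8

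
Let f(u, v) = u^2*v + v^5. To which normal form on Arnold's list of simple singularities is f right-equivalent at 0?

D_{6}

The Hessian of f at 0 has rank 0. Corank 2; j^3 = u^2*v has shape L^2 M (L != M), so D-series; mu = 6 gives D_6.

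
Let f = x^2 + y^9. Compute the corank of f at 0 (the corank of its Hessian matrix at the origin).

1

The Hessian at 0 is [[2, 0], [0, 0]] of rank 1; hence corank 1.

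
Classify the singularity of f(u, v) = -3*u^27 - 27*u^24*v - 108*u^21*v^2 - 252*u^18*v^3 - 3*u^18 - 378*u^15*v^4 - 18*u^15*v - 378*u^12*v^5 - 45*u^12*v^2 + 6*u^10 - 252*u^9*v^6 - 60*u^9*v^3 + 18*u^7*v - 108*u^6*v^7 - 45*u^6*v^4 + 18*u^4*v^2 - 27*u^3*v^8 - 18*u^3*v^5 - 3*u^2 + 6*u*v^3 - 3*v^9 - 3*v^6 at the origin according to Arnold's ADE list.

A_8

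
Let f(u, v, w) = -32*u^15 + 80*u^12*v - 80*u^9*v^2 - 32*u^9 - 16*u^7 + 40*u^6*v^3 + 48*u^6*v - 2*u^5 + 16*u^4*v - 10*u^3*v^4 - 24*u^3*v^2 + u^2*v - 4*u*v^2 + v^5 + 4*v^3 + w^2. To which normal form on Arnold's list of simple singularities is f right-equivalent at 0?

D_{6}

The Hessian of f at 0 is [[0, 0, 0], [0, 0, 0], [0, 0, 2]] with rank 1, so corank 2. A Groebner basis of the Jacobian ideal J(f) in C{u,v,w} is {u*v/32 + v^4 - v^2/16, u*v^2 - 2*v^3, u^2 - 133*u*v/32 + 69*v^2/16, w}; counting standard monomials gives mu = 6. Corank 2; j^3 = v*(u - 2*v)^2 has shape L^2 M (L != M), so D-series; mu = 6 gives D_6.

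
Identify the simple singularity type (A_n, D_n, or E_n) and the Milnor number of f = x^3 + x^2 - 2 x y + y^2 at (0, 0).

Type A_2, Milnor number mu = 2.

The Hessian of f at 0 has rank 1. Corank 1: A-series; mu = 2 gives A_2.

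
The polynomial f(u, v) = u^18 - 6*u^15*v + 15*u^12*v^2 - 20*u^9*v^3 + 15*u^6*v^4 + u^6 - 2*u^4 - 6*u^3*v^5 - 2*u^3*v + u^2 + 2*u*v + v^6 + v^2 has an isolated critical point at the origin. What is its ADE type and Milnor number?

Type A_{5}, Milnor number mu = 5.

The Hessian of f at 0 has rank 1. Corank 1: A-series; mu = 5 gives A_5.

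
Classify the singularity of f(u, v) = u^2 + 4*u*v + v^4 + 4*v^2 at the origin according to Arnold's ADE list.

A_3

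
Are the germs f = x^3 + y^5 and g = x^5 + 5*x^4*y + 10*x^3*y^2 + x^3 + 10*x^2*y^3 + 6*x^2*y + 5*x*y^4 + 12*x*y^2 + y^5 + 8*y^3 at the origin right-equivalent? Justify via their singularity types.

The Hessian of f at 0 is [[0, 0], [0, 0]] with rank 0, so corank 2. A Groebner basis of the Jacobian ideal J(f) in C{x,y} is {y^4, x^2}; counting standard monomials gives mu = 8. Corank 2; j^3 = x^3 is a perfect cube, so E-series; the 5-jet and mu = 8 give E_8. The Hessian of g at 0 is [[0, 0], [0, 0]] with rank 0, so corank 2. A Groebner basis of the Jacobian ideal J(g) in C{x,y} is {y^5, x*y^3 + 7*y^4/4, x^2 + 4*x*y + 4*y^2}; counting standard monomials gives mu = 8. Corank 2; j^3 = (x + 2*y)^3 is a perfect cube, so E-series; the 5-jet and mu = 8 give E_8. Both have type E_8, hence right-equivalent.

Yes.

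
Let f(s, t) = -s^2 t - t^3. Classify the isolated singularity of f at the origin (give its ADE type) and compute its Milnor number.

The Hessian of f at 0 has rank 0. Corank 2; j^3 = -t*(s^2 + t^2) splits into three distinct lines over C (the quadratic factor has nonzero discriminant), so D_4.

Type D4, Milnor number mu = 4.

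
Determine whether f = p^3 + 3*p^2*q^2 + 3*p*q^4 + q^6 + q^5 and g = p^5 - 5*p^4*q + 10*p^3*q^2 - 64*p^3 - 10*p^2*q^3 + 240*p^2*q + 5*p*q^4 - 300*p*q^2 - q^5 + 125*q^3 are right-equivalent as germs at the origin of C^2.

The Hessian of f at 0 has rank 0. Corank 2; j^3 = p^3 is a perfect cube, so E-series; the 5-jet and mu = 8 give E_8. The Hessian of g at 0 has rank 0. Corank 2; j^3 = -(4*p - 5*q)^3 is a perfect cube, so E-series; the 5-jet and mu = 8 give E_8. Both have type E_8, hence right-equivalent.

Yes.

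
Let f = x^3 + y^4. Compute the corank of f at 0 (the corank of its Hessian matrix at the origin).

Hessian at 0 has rank 0.

2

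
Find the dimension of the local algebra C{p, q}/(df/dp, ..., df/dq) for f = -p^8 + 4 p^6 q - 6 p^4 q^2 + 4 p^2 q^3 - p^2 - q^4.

3

The Hessian of f at 0 is [[-2, 0], [0, 0]] with rank 1, so corank 1. A Groebner basis of the Jacobian ideal J(f) in C{p,q} is {q^3, p}; counting standard monomials gives mu = 3. Corank 1: A-series; mu = 3 gives A_3.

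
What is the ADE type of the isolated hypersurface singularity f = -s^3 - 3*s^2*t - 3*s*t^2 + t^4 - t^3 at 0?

E_6

The Hessian of f at 0 is [[0, 0], [0, 0]] with rank 0, so corank 2. A Groebner basis of the Jacobian ideal J(f) in C{s,t} is {t^3, s^2 + 2*s*t + t^2}; counting standard monomials gives mu = 6. Corank 2; j^3 = -(s + t)^3 is a perfect cube, so E-series; the 4-jet and mu = 6 give E_6.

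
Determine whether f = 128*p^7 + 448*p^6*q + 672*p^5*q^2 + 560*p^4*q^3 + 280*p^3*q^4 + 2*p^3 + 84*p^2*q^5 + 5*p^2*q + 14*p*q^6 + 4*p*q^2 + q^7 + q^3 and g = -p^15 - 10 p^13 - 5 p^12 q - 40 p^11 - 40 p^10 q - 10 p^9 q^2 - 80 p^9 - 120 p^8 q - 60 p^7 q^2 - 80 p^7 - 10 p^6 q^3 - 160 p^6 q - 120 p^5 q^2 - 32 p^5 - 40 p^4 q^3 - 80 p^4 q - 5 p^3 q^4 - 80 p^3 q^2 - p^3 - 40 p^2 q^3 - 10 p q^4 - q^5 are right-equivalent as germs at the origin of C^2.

No.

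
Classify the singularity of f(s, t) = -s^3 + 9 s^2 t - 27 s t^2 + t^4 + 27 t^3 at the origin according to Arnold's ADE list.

E_6

The Hessian of f at 0 has rank 0. Corank 2; j^3 = -(s - 3*t)^3 is a perfect cube, so E-series; the 4-jet and mu = 6 give E_6.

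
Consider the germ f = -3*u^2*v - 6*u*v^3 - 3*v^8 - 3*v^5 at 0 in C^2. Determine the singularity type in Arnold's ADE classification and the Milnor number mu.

Type D9, Milnor number mu = 9.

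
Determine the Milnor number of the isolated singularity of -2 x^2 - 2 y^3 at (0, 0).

2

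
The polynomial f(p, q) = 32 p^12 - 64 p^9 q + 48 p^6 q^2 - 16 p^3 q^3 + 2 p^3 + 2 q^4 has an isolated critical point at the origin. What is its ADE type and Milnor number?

Type E_{6}, Milnor number mu = 6.

The Hessian of f at 0 is [[0, 0], [0, 0]] with rank 0, so corank 2. A Groebner basis of the Jacobian ideal J(f) in C{p,q} is {q^3, p^2}; counting standard monomials gives mu = 6. Corank 2; j^3 = 2*p^3 is a perfect cube, so E-series; the 4-jet and mu = 6 give E_6.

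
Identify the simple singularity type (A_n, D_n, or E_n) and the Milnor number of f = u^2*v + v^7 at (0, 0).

The Hessian of f at 0 has rank 0. Corank 2; j^3 = u^2*v has shape L^2 M (L != M), so D-series; mu = 8 gives D_8.

Type D_{8}, Milnor number mu = 8.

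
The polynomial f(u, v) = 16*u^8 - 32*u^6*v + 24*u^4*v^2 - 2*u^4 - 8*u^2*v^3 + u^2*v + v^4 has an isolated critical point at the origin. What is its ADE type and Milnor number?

Type D_5, Milnor number mu = 5.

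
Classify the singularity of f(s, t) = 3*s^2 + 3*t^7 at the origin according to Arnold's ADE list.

A_{6}

The Hessian of f at 0 has rank 1. Corank 1: A-series; mu = 6 gives A_6.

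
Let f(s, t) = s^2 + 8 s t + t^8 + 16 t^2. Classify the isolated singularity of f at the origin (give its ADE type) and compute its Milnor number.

Type A_{7}, Milnor number mu = 7.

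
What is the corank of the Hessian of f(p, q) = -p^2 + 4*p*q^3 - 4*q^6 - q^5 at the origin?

Hessian at 0 has rank 1.

1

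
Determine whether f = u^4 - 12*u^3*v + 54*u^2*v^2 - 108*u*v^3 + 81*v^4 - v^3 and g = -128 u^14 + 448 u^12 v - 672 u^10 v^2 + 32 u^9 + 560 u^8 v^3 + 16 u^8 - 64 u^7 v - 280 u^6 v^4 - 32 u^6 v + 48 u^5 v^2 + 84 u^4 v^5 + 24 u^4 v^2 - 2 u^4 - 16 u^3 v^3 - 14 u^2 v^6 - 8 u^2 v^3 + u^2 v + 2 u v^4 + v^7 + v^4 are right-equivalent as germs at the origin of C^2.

No.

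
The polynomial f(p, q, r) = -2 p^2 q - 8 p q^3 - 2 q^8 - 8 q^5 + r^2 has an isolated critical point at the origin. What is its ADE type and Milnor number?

Type D9, Milnor number mu = 9.

The Hessian of f at 0 is [[0, 0, 0], [0, 0, 0], [0, 0, 2]] with rank 1, so corank 2. A Groebner basis of the Jacobian ideal J(f) in C{p,q,r} is {p^4, p^3*q - p^2 - 2*p*q^2, p^3/2 + p^2*q^2, p*q/2 + q^3, r}; counting standard monomials gives mu = 9. Corank 2; j^3 = -2*p^2*q has shape L^2 M (L != M), so D-series; mu = 9 gives D_9.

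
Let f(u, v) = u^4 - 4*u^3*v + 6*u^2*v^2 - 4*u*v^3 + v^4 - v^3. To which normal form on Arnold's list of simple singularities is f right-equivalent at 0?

E6

The Hessian of f at 0 is [[0, 0], [0, 0]] with rank 0, so corank 2. A Groebner basis of the Jacobian ideal J(f) in C{u,v} is {u^3 - 3*u^2*v, v^2}; counting standard monomials gives mu = 6. Corank 2; j^3 = -v^3 is a perfect cube, so E-series; the 4-jet and mu = 6 give E_6.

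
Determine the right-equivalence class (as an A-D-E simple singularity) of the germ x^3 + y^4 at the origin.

The Hessian of f at 0 has rank 0. Corank 2; j^3 = x^3 is a perfect cube, so E-series; the 4-jet and mu = 6 give E_6.

E_6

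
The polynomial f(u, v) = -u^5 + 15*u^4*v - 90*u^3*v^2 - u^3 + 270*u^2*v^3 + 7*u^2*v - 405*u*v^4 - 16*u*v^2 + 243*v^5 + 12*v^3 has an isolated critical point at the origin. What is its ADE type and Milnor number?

Type D_{6}, Milnor number mu = 6.

The Hessian of f at 0 has rank 0. Corank 2; j^3 = -(u - 3*v)*(u - 2*v)^2 has shape L^2 M (L != M), so D-series; mu = 6 gives D_6.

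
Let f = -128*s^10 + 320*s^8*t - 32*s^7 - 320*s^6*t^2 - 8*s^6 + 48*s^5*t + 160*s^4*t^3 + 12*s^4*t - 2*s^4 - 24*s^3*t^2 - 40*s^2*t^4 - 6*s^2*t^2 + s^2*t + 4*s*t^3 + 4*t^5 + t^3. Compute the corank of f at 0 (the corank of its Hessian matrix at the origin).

2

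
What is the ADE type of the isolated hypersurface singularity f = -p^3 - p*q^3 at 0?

The Hessian of f at 0 has rank 0. Corank 2; j^3 = -p^3 is a perfect cube, so E-series; the 4-jet and mu = 7 give E_7.

E_{7}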